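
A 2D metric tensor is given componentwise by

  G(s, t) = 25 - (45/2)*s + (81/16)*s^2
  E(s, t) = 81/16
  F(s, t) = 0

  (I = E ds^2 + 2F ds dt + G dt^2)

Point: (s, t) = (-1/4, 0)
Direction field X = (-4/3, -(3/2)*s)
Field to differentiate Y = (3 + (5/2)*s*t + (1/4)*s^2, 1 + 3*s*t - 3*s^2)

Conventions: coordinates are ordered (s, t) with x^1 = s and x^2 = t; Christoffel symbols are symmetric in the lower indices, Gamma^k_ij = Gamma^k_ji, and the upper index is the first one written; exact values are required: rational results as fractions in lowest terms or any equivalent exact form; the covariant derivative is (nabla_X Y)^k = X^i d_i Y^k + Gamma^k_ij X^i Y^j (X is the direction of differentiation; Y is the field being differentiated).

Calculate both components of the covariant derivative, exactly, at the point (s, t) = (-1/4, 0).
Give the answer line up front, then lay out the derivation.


Answer: (nabla_X Y)^s = 351/512, (nabla_X Y)^t = -26207/11392

E = 81/16, F = 0, G = 7921/256 at the point
E_s = 0, E_t = 0, F_s = 0, F_t = 0, G_s = -801/32, G_t = 0
EG - F^2 = 641601/4096;  g^inv = (4096/641601) * [[7921/256, 0], [0, 81/16]]
first-kind symbols [ij,l] = (1/2)(d_i g_jl + d_j g_il - d_l g_ij): [ss,s] = E_s/2 = 0, [ss,t] = F_s - E_t/2 = 0, [st,s] = E_t/2 = 0, [st,t] = G_s/2 = -801/64, [tt,s] = F_t - G_s/2 = 801/64, [tt,t] = G_t/2 = 0
Gamma^s_ij = (G*[ij,s] - F*[ij,t])/(EG - F^2), Gamma^t_ij = (E*[ij,t] - F*[ij,s])/(EG - F^2)
Gamma_sss = 0, Gamma_sst = 0, Gamma_stt = 89/36, Gamma_tss = 0, Gamma_tst = -36/89, Gamma_ttt = 0
X = (-4/3, 3/8), Y = (193/64, 13/16) at the point


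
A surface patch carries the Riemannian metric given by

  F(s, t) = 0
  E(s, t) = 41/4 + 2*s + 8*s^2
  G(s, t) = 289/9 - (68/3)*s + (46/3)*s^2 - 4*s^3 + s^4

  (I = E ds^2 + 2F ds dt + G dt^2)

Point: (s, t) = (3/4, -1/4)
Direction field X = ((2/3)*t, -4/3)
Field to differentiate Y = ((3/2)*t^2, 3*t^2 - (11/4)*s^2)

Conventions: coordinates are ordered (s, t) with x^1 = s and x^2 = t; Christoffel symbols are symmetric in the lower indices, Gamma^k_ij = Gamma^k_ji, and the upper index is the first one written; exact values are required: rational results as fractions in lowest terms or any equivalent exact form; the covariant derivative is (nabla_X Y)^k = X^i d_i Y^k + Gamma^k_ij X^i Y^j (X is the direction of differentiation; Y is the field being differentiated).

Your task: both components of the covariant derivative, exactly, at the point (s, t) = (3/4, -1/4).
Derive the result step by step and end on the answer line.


E = 65/4, F = 0, G = 51529/2304 at the point
E_s = 14, E_t = 0, F_s = 0, F_t = 0, G_s = -227/48, G_t = 0
EG - F^2 = 3349385/9216;  g^inv = (9216/3349385) * [[51529/2304, 0], [0, 65/4]]
first-kind symbols [ij,l] = (1/2)(d_i g_jl + d_j g_il - d_l g_ij): [ss,s] = E_s/2 = 7, [ss,t] = F_s - E_t/2 = 0, [st,s] = E_t/2 = 0, [st,t] = G_s/2 = -227/96, [tt,s] = F_t - G_s/2 = 227/96, [tt,t] = G_t/2 = 0
Gamma^s_ij = (G*[ij,s] - F*[ij,t])/(EG - F^2), Gamma^t_ij = (E*[ij,t] - F*[ij,s])/(EG - F^2)
Gamma_sss = 28/65, Gamma_sst = 0, Gamma_stt = 227/1560, Gamma_tss = 0, Gamma_tst = -24/227, Gamma_ttt = 0
X = (-1/6, -4/3), Y = (3/32, -87/64) at the point

Answer: (nabla_X Y)^s = 6275/4992, (nabla_X Y)^t = 4861/1816


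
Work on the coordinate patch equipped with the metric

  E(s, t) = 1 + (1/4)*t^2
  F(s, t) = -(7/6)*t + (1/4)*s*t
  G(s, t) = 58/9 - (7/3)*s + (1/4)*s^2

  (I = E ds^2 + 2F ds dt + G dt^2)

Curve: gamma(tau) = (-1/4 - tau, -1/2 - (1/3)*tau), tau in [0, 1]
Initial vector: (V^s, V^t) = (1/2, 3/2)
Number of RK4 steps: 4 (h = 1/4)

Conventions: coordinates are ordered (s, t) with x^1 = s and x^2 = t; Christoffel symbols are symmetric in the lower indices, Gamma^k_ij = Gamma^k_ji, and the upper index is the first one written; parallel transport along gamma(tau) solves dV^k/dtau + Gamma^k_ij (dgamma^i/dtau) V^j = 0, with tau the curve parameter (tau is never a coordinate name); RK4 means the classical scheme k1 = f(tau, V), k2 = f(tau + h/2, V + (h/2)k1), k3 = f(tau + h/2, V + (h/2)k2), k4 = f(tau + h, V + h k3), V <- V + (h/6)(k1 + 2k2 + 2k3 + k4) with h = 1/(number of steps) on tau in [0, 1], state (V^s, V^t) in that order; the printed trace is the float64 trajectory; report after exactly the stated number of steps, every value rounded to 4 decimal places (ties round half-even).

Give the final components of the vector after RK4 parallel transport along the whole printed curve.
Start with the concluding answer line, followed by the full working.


Answer: V^s = 0.4701, V^t = 1.2535

gamma'(tau) = (-1, -1/3); f(tau, V)^k = -Gamma^k_ij(gamma(tau)) gamma'^i(tau) V^j; h = 1/4; intermediate values shown to 6 dp
curve data and Christoffel symbols at the stage parameters:
  tau = 0.000000: gamma = (-0.250000, -0.500000), gamma' = (-1.000000, -0.333333); Gamma_sss = 0.000000, Gamma_sst = -0.017591, Gamma_stt = 0.000000, Gamma_tss = 0.000000, Gamma_tst = -0.172978, Gamma_ttt = 0.000000
  tau = 0.125000: gamma = (-0.375000, -0.541667), gamma' = (-1.000000, -0.333333); Gamma_sss = 0.000000, Gamma_sst = -0.018231, Gamma_stt = 0.000000, Gamma_tss = 0.000000, Gamma_tst = -0.169686, Gamma_ttt = 0.000000
  tau = 0.250000: gamma = (-0.500000, -0.583333), gamma' = (-1.000000, -0.333333); Gamma_sss = 0.000000, Gamma_sst = -0.018796, Gamma_stt = 0.000000, Gamma_tss = 0.000000, Gamma_tst = -0.166480, Gamma_ttt = 0.000000
  tau = 0.375000: gamma = (-0.625000, -0.625000), gamma' = (-1.000000, -0.333333); Gamma_sss = 0.000000, Gamma_sst = -0.019295, Gamma_stt = 0.000000, Gamma_tss = 0.000000, Gamma_tst = -0.163362, Gamma_ttt = 0.000000
  tau = 0.500000: gamma = (-0.750000, -0.666667), gamma' = (-1.000000, -0.333333); Gamma_sss = 0.000000, Gamma_sst = -0.019733, Gamma_stt = 0.000000, Gamma_tss = 0.000000, Gamma_tst = -0.160329, Gamma_ttt = 0.000000
  tau = 0.625000: gamma = (-0.875000, -0.708333), gamma' = (-1.000000, -0.333333); Gamma_sss = 0.000000, Gamma_sst = -0.020116, Gamma_stt = 0.000000, Gamma_tss = 0.000000, Gamma_tst = -0.157381, Gamma_ttt = 0.000000
  tau = 0.750000: gamma = (-1.000000, -0.750000), gamma' = (-1.000000, -0.333333); Gamma_sss = 0.000000, Gamma_sst = -0.020451, Gamma_stt = 0.000000, Gamma_tss = 0.000000, Gamma_tst = -0.154516, Gamma_ttt = 0.000000
  tau = 0.875000: gamma = (-1.125000, -0.791667), gamma' = (-1.000000, -0.333333); Gamma_sss = 0.000000, Gamma_sst = -0.020740, Gamma_stt = 0.000000, Gamma_tss = 0.000000, Gamma_tst = -0.151733, Gamma_ttt = 0.000000
  tau = 1.000000: gamma = (-1.250000, -0.833333), gamma' = (-1.000000, -0.333333); Gamma_sss = 0.000000, Gamma_sst = -0.020990, Gamma_stt = 0.000000, Gamma_tss = 0.000000, Gamma_tst = -0.149029, Gamma_ttt = 0.000000
step 0: V^s = 0.5000, V^t = 1.5000
step 1: k1 = (-0.029318, -0.288297), k2 = (-0.029705, -0.276487), k3 = (-0.029732, -0.276735), k4 = (-0.029980, -0.265537); V <- V + (h/6)(k1 + 2k2 + 2k3 + k4): V^s = 0.4926, V^t = 1.4308
step 2: k1 = (-0.029980, -0.265538), k2 = (-0.030111, -0.254938), k3 = (-0.030136, -0.255153), k4 = (-0.030166, -0.245097); V <- V + (h/6)(k1 + 2k2 + 2k3 + k4): V^s = 0.4850, V^t = 1.3670
step 3: k1 = (-0.030166, -0.245098), k2 = (-0.030111, -0.235572), k3 = (-0.030135, -0.235760), k4 = (-0.030007, -0.226717); V <- V + (h/6)(k1 + 2k2 + 2k3 + k4): V^s = 0.4775, V^t = 1.3081
step 4: k1 = (-0.030007, -0.226718), k2 = (-0.029818, -0.218144), k3 = (-0.029841, -0.218308), k4 = (-0.029600, -0.210163); V <- V + (h/6)(k1 + 2k2 + 2k3 + k4): V^s = 0.4701, V^t = 1.2535


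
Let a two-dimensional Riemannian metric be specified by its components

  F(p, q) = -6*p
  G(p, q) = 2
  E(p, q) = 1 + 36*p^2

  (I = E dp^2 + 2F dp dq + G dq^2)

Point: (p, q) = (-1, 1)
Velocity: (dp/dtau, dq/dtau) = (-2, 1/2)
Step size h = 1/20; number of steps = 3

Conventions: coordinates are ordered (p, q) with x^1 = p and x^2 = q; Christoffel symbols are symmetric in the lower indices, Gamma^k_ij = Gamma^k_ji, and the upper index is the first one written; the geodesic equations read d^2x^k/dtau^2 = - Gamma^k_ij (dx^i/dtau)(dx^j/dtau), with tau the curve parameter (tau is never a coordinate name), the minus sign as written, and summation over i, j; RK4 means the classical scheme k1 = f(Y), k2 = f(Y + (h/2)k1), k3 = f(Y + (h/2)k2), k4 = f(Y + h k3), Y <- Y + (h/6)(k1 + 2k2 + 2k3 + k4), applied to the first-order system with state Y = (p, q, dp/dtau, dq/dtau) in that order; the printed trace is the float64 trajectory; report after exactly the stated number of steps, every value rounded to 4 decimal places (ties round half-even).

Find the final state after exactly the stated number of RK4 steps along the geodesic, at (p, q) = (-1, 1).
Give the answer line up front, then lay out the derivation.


Answer: p = -1.2663, q = 1.0802, dp/dtau = -1.5953, dq/dtau = 0.5603

f(Y) = (dp/dtau, dq/dtau, -Gamma^p_ij Y'^i Y'^j, -Gamma^q_ij Y'^i Y'^j) with the Gammas evaluated at the stage position; h = 0.050000; intermediate values shown to 6 dp
step 0: p = -1.0000, q = 1.0000, dp/dtau = -2.0000, dq/dtau = 0.5000
step 1:
  k1: at (p, q) = (-1.000000, 1.000000), (dp/dtau, dq/dtau) = (-2.000000, 0.500000); Gamma_ppp = -0.947368, Gamma_ppq = 0.000000, Gamma_pqq = 0.000000, Gamma_qpp = -0.157895, Gamma_qpq = 0.000000, Gamma_qqq = 0.000000; k1 = (-2.000000, 0.500000, 3.789474, 0.631579)
  k2: at (p, q) = (-1.050000, 1.012500), (dp/dtau, dq/dtau) = (-1.905263, 0.515789); Gamma_ppp = -0.906692, Gamma_ppq = 0.000000, Gamma_pqq = 0.000000, Gamma_qpp = -0.143919, Gamma_qpq = 0.000000, Gamma_qqq = 0.000000; k2 = (-1.905263, 0.515789, 3.291318, 0.522431)
  k3: at (p, q) = (-1.047632, 1.012895), (dp/dtau, dq/dtau) = (-1.917717, 0.513061); Gamma_ppp = -0.908545, Gamma_ppq = 0.000000, Gamma_pqq = 0.000000, Gamma_qpp = -0.144539, Gamma_qpq = 0.000000, Gamma_qqq = 0.000000; k3 = (-1.917717, 0.513061, 3.341299, 0.531564)
  k4: at (p, q) = (-1.095886, 1.025653), (dp/dtau, dq/dtau) = (-1.832935, 0.526578); Gamma_ppp = -0.872159, Gamma_ppq = 0.000000, Gamma_pqq = 0.000000, Gamma_qpp = -0.132641, Gamma_qpq = 0.000000, Gamma_qqq = 0.000000; k4 = (-1.832935, 0.526578, 2.930148, 0.445629)
  Y <- Y + (h/6)(k1 + 2k2 + 2k3 + k4): p = -1.0957, q = 1.0257, dp/dtau = -1.8335, dq/dtau = 0.5265
step 2:
  k1: at (p, q) = (-1.095657, 1.025702), (dp/dtau, dq/dtau) = (-1.833460, 0.526543); Gamma_ppp = -0.872324, Gamma_ppq = 0.000000, Gamma_pqq = 0.000000, Gamma_qpp = -0.132694, Gamma_qpq = 0.000000, Gamma_qqq = 0.000000; k1 = (-1.833460, 0.526543, 2.932382, 0.446061)
  k2: at (p, q) = (-1.141494, 1.038866), (dp/dtau, dq/dtau) = (-1.760150, 0.537695); Gamma_ppp = -0.840221, Gamma_ppq = 0.000000, Gamma_pqq = 0.000000, Gamma_qpp = -0.122679, Gamma_qpq = 0.000000, Gamma_qqq = 0.000000; k2 = (-1.760150, 0.537695, 2.603112, 0.380074)
  k3: at (p, q) = (-1.139661, 1.039145), (dp/dtau, dq/dtau) = (-1.768382, 0.536045); Gamma_ppp = -0.841461, Gamma_ppq = 0.000000, Gamma_pqq = 0.000000, Gamma_qpp = -0.123057, Gamma_qpq = 0.000000, Gamma_qqq = 0.000000; k3 = (-1.768382, 0.536045, 2.631396, 0.384821)
  k4: at (p, q) = (-1.184077, 1.052505), (dp/dtau, dq/dtau) = (-1.701890, 0.545784); Gamma_ppp = -0.812351, Gamma_ppq = 0.000000, Gamma_pqq = 0.000000, Gamma_qpp = -0.114344, Gamma_qpq = 0.000000, Gamma_qqq = 0.000000; k4 = (-1.701890, 0.545784, 2.352916, 0.331189)
  Y <- Y + (h/6)(k1 + 2k2 + 2k3 + k4): p = -1.1839, q = 1.0525, dp/dtau = -1.7022, dq/dtau = 0.5458
step 3:
  k1: at (p, q) = (-1.183928, 1.052534), (dp/dtau, dq/dtau) = (-1.702174, 0.545769); Gamma_ppp = -0.812445, Gamma_ppq = 0.000000, Gamma_pqq = 0.000000, Gamma_qpp = -0.114371, Gamma_qpq = 0.000000, Gamma_qqq = 0.000000; k1 = (-1.702174, 0.545769, 2.353974, 0.331379)
  k2: at (p, q) = (-1.226482, 1.066178), (dp/dtau, dq/dtau) = (-1.643324, 0.554053); Gamma_ppp = -0.786300, Gamma_ppq = 0.000000, Gamma_pqq = 0.000000, Gamma_qpp = -0.106850, Gamma_qpq = 0.000000, Gamma_qqq = 0.000000; k2 = (-1.643324, 0.554053, 2.123416, 0.288551)
  k3: at (p, q) = (-1.225011, 1.066385), (dp/dtau, dq/dtau) = (-1.649088, 0.552982); Gamma_ppp = -0.787177, Gamma_ppq = 0.000000, Gamma_pqq = 0.000000, Gamma_qpp = -0.107098, Gamma_qpq = 0.000000, Gamma_qqq = 0.000000; k3 = (-1.649088, 0.552982, 2.140722, 0.291252)
  k4: at (p, q) = (-1.266382, 1.080183), (dp/dtau, dq/dtau) = (-1.595137, 0.560331); Gamma_ppp = -0.763212, Gamma_ppq = 0.000000, Gamma_pqq = 0.000000, Gamma_qpp = -0.100445, Gamma_qpq = 0.000000, Gamma_qqq = 0.000000; k4 = (-1.595137, 0.560331, 1.941966, 0.255579)
  Y <- Y + (h/6)(k1 + 2k2 + 2k3 + k4): p = -1.2663, q = 1.0802, dp/dtau = -1.5953, dq/dtau = 0.5603


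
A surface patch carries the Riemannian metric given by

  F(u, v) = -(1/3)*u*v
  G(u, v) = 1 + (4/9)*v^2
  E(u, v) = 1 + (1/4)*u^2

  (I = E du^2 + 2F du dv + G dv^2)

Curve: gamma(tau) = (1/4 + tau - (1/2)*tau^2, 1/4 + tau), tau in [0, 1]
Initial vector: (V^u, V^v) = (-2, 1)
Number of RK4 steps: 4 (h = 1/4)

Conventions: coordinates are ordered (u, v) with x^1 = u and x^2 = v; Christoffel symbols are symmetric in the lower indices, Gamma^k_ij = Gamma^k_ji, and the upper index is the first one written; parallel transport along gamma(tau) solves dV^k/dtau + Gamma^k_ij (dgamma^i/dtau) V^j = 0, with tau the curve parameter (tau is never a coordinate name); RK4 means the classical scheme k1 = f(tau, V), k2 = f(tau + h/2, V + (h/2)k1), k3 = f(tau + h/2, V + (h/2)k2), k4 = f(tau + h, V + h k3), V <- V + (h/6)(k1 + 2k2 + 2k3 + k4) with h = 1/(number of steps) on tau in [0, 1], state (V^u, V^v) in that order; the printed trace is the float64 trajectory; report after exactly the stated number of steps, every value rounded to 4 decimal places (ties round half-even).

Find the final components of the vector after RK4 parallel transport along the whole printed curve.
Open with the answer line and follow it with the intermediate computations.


Answer: V^u = -1.7923, V^v = 0.6695

gamma'(tau) = (1 - tau, 1); f(tau, V)^k = -Gamma^k_ij(gamma(tau)) gamma'^i(tau) V^j; h = 1/4; intermediate values shown to 6 dp
curve data and Christoffel symbols at the stage parameters:
  tau = 0.000000: gamma = (0.250000, 0.250000), gamma' = (1.000000, 1.000000); Gamma_uuu = 0.059900, Gamma_uuv = 0.000000, Gamma_uvv = -0.079867, Gamma_vuu = -0.079867, Gamma_vuv = 0.000000, Gamma_vvv = 0.106489
  tau = 0.125000: gamma = (0.367188, 0.375000), gamma' = (0.875000, 1.000000); Gamma_uuu = 0.083740, Gamma_uuv = 0.000000, Gamma_uvv = -0.111654, Gamma_vuu = -0.114030, Gamma_vuv = 0.000000, Gamma_vvv = 0.152039
  tau = 0.250000: gamma = (0.468750, 0.500000), gamma' = (0.750000, 1.000000); Gamma_uuu = 0.100500, Gamma_uuv = 0.000000, Gamma_uvv = -0.134000, Gamma_vuu = -0.142934, Gamma_vuv = 0.000000, Gamma_vvv = 0.190578
  tau = 0.375000: gamma = (0.554688, 0.625000), gamma' = (0.625000, 1.000000); Gamma_uuu = 0.110890, Gamma_uuv = 0.000000, Gamma_uvv = -0.147854, Gamma_vuu = -0.166596, Gamma_vuv = 0.000000, Gamma_vvv = 0.222128
  tau = 0.500000: gamma = (0.625000, 0.750000), gamma' = (0.500000, 1.000000); Gamma_uuu = 0.115942, Gamma_uuv = 0.000000, Gamma_uvv = -0.154589, Gamma_vuu = -0.185507, Gamma_vuv = 0.000000, Gamma_vvv = 0.247343
  tau = 0.625000: gamma = (0.679688, 0.875000), gamma' = (0.375000, 1.000000); Gamma_uuu = 0.116723, Gamma_uuv = 0.000000, Gamma_uvv = -0.155631, Gamma_vuu = -0.200352, Gamma_vuv = 0.000000, Gamma_vvv = 0.267136
  tau = 0.750000: gamma = (0.718750, 1.000000), gamma' = (0.250000, 1.000000); Gamma_uuu = 0.114189, Gamma_uuv = 0.000000, Gamma_uvv = -0.152252, Gamma_vuu = -0.211829, Gamma_vuv = 0.000000, Gamma_vvv = 0.282439
  tau = 0.875000: gamma = (0.742188, 1.125000), gamma' = (0.125000, 1.000000); Gamma_uuu = 0.109132, Gamma_uuv = 0.000000, Gamma_uvv = -0.145509, Gamma_vuu = -0.220561, Gamma_vuv = 0.000000, Gamma_vvv = 0.294081
  tau = 1.000000: gamma = (0.750000, 1.250000), gamma' = (0.000000, 1.000000); Gamma_uuu = 0.102176, Gamma_uuv = 0.000000, Gamma_uvv = -0.136235, Gamma_vuu = -0.227058, Gamma_vuv = 0.000000, Gamma_vvv = 0.302744
step 0: V^u = -2.0000, V^v = 1.0000
step 1: k1 = (0.199667, -0.266223), k2 = (0.252655, -0.344041), k3 = (0.251084, -0.341902), k4 = (0.268565, -0.381960); V <- V + (h/6)(k1 + 2k2 + 2k3 + k4): V^u = -1.9385, V^v = 0.9158
step 2: k1 = (0.268837, -0.382346), k2 = (0.260365, -0.391159), k3 = (0.260276, -0.391025), k4 = (0.235071, -0.376114); V <- V + (h/6)(k1 + 2k2 + 2k3 + k4): V^u = -1.8741, V^v = 0.8190
step 3: k1 = (0.235261, -0.376418), k2 = (0.200891, -0.344825), k3 = (0.201694, -0.346203), k4 = (0.163586, -0.303464); V <- V + (h/6)(k1 + 2k2 + 2k3 + k4): V^u = -1.8240, V^v = 0.7331
step 4: k1 = (0.163690, -0.303657), k2 = (0.125757, -0.254161), k3 = (0.126721, -0.256111), k4 = (0.091155, -0.202567); V <- V + (h/6)(k1 + 2k2 + 2k3 + k4): V^u = -1.7923, V^v = 0.6695


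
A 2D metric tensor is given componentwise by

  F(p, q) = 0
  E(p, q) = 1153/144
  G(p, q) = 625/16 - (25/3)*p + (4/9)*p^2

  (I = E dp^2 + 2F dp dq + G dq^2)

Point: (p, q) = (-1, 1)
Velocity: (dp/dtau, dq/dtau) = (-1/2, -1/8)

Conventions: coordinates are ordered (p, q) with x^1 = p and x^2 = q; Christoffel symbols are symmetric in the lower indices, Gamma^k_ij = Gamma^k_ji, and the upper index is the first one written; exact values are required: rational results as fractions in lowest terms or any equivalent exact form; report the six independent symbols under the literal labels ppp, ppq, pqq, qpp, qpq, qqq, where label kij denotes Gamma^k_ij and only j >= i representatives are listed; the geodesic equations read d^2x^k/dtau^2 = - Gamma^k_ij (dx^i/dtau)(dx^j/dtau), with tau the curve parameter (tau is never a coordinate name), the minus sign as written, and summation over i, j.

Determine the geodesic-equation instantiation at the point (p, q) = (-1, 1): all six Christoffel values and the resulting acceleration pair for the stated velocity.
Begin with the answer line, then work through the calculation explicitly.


Answer: Gamma_ppp = 0, Gamma_ppq = 0, Gamma_pqq = 664/1153, Gamma_qpp = 0, Gamma_qpq = -8/83, Gamma_qqq = 0; accelerations (d^2p/dtau^2, d^2q/dtau^2) = (-83/9224, 1/83)

E = 1153/144, F = 0, G = 6889/144 at the point
E_p = 0, E_q = 0, F_p = 0, F_q = 0, G_p = -83/9, G_q = 0
EG - F^2 = 7943017/20736;  g^inv = (20736/7943017) * [[6889/144, 0], [0, 1153/144]]
first-kind symbols [ij,l] = (1/2)(d_i g_jl + d_j g_il - d_l g_ij): [pp,p] = E_p/2 = 0, [pp,q] = F_p - E_q/2 = 0, [pq,p] = E_q/2 = 0, [pq,q] = G_p/2 = -83/18, [qq,p] = F_q - G_p/2 = 83/18, [qq,q] = G_q/2 = 0
Gamma^p_ij = (G*[ij,p] - F*[ij,q])/(EG - F^2), Gamma^q_ij = (E*[ij,q] - F*[ij,p])/(EG - F^2)
Gamma_ppp = 0, Gamma_ppq = 0, Gamma_pqq = 664/1153, Gamma_qpp = 0, Gamma_qpq = -8/83, Gamma_qqq = 0
d^2p/dtau^2 = -(Gamma_ppp*(-1/2)^2 + 2*Gamma_ppq*(-1/2)*(-1/8) + Gamma_pqq*(-1/8)^2) = -83/9224
d^2q/dtau^2 = -(Gamma_qpp*(-1/2)^2 + 2*Gamma_qpq*(-1/2)*(-1/8) + Gamma_qqq*(-1/8)^2) = 1/83


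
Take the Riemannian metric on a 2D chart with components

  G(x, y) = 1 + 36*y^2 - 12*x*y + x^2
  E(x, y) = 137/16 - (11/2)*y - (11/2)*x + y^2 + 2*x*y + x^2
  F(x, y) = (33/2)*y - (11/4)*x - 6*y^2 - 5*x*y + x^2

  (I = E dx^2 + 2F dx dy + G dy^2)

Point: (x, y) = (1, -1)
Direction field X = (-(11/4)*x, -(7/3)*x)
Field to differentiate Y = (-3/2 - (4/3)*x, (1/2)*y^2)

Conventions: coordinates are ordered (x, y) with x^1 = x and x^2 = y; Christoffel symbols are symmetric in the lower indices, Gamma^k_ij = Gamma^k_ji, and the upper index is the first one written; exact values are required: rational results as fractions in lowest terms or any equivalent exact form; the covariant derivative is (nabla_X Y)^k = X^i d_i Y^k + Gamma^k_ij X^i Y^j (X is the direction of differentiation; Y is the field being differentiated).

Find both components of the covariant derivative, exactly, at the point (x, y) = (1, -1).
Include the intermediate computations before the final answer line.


E = 137/16, F = -77/4, G = 50 at the point
E_x = -11/2, E_y = -11/2, F_x = 17/4, F_y = 47/2, G_x = 14, G_y = -84
EG - F^2 = 921/16;  g^inv = (16/921) * [[50, 77/4], [77/4, 137/16]]
first-kind symbols [ij,l] = (1/2)(d_i g_jl + d_j g_il - d_l g_ij): [xx,x] = E_x/2 = -11/4, [xx,y] = F_x - E_y/2 = 7, [xy,x] = E_y/2 = -11/4, [xy,y] = G_x/2 = 7, [yy,x] = F_y - G_x/2 = 33/2, [yy,y] = G_y/2 = -42
Gamma^x_ij = (G*[ij,x] - F*[ij,y])/(EG - F^2), Gamma^y_ij = (E*[ij,y] - F*[ij,x])/(EG - F^2)
Gamma_xxx = -44/921, Gamma_xxy = -44/921, Gamma_xyy = 88/307, Gamma_yxx = 112/921, Gamma_yxy = 112/921, Gamma_yyy = -224/307
X = (-11/4, -7/3), Y = (-17/6, 1/2) at the point

Answer: (nabla_X Y)^x = 22462/8289, (nabla_X Y)^y = 39529/8289


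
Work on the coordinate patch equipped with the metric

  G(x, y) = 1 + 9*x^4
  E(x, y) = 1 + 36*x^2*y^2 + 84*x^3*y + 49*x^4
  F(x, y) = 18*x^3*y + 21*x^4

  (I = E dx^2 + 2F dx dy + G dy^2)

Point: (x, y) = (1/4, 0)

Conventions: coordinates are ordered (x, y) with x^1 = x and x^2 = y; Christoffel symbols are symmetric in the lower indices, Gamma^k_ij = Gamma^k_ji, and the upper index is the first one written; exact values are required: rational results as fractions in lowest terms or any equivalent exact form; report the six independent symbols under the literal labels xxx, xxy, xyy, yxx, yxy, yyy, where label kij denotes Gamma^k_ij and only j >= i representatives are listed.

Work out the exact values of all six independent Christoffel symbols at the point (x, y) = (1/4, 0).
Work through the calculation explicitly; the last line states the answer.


E = 305/256, F = 21/256, G = 265/256 at the point
E_x = 49/16, E_y = 21/16, F_x = 21/16, F_y = 9/32, G_x = 9/16, G_y = 0
EG - F^2 = 157/128;  g^inv = (128/157) * [[265/256, -21/256], [-21/256, 305/256]]
first-kind symbols [ij,l] = (1/2)(d_i g_jl + d_j g_il - d_l g_ij): [xx,x] = E_x/2 = 49/32, [xx,y] = F_x - E_y/2 = 21/32, [xy,x] = E_y/2 = 21/32, [xy,y] = G_x/2 = 9/32, [yy,x] = F_y - G_x/2 = 0, [yy,y] = G_y/2 = 0
Gamma^x_ij = (G*[ij,x] - F*[ij,y])/(EG - F^2), Gamma^y_ij = (E*[ij,y] - F*[ij,x])/(EG - F^2)

Answer: Gamma_xxx = 196/157, Gamma_xxy = 84/157, Gamma_xyy = 0, Gamma_yxx = 84/157, Gamma_yxy = 36/157, Gamma_yyy = 0


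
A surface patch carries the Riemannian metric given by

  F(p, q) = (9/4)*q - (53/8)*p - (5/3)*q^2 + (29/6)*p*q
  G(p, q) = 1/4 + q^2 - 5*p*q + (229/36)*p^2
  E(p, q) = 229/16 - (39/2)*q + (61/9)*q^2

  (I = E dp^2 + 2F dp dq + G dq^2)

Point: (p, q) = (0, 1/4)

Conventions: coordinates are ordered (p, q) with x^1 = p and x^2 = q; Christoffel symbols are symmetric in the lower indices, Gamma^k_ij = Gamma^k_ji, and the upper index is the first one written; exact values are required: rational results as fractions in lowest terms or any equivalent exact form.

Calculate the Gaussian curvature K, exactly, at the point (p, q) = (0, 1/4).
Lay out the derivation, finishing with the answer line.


E = 355/36, F = 11/24, G = 5/16, EG - F^2 = 827/288 at the point
E_p = 0, E_q = -145/9, F_p = -65/12, F_q = 17/12, G_p = -5/4, G_q = 1/2
E_qq = 122/9, F_pq = 29/6, G_pp = 229/18
Brioschi: K = (det M1 - det M2) / (EG - F^2)^2 with the standard first/second-derivative matrices M1, M2.
M1 = [[-E_qq/2 + F_pq - G_pp/2, E_p/2, F_p - E_q/2], [F_q - G_p/2, E, F], [G_q/2, F, G]] = [[-299/36, 0, 95/36], [49/24, 355/36, 11/24], [1/4, 11/24, 5/16]]; det M1 = -64249/2304
M2 = [[0, E_q/2, G_p/2], [E_q/2, E, F], [G_p/2, F, G]] = [[0, -145/18, -5/8], [-145/18, 355/36, 11/24], [-5/8, 11/24, 5/16]]; det M2 = -404675/20736
det M1 - det M2 = -86783/10368; K = -86783/10368 / (827/288)^2 = -694264/683929

Answer: K = -694264/683929


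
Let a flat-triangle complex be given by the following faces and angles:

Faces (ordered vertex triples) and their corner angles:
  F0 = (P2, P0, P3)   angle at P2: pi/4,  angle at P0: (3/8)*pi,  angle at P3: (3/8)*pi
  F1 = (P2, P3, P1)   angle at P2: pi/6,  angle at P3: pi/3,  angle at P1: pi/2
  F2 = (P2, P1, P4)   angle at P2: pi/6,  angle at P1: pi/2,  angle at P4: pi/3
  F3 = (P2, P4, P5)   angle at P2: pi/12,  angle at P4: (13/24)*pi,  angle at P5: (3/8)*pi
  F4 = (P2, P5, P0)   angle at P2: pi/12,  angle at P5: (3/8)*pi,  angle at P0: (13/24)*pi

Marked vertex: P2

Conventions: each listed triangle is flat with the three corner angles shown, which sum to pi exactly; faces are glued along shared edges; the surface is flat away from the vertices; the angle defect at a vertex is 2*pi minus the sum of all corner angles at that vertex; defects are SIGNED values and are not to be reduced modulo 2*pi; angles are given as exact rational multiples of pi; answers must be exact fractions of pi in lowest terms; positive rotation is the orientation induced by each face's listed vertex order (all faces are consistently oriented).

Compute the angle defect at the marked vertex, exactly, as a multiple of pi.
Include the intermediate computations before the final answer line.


Sum of corner angles at P2: (3/4)*pi
defect = 2*pi - (3/4)*pi

Answer: defect(P2) = (5/4)*pi


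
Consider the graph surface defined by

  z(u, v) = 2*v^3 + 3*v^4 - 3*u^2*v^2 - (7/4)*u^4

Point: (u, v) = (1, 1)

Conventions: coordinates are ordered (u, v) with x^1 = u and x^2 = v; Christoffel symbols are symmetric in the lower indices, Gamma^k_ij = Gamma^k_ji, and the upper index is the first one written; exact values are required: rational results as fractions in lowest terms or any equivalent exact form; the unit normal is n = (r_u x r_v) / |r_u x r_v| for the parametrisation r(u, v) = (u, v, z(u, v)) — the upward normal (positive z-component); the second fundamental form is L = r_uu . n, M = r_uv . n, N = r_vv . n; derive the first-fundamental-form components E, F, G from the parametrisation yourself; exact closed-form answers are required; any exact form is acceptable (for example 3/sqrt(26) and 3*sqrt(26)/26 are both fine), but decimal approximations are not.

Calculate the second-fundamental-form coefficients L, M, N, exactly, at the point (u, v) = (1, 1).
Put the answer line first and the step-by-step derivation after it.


Answer: L = -27*sqrt(314)/314, M = -6*sqrt(314)/157, N = 21*sqrt(314)/157

z_u = -13, z_v = 12, z_uu = -27, z_uv = -12, z_vv = 42
E = 170, F = -156, G = 145; answer radicand W^2 = 314
unnormalised second-form numerators: l = -27, m = -12, n = 42; L = l/sqrt(314), and similarly M = m/sqrt(W^2), N = n/sqrt(W^2)


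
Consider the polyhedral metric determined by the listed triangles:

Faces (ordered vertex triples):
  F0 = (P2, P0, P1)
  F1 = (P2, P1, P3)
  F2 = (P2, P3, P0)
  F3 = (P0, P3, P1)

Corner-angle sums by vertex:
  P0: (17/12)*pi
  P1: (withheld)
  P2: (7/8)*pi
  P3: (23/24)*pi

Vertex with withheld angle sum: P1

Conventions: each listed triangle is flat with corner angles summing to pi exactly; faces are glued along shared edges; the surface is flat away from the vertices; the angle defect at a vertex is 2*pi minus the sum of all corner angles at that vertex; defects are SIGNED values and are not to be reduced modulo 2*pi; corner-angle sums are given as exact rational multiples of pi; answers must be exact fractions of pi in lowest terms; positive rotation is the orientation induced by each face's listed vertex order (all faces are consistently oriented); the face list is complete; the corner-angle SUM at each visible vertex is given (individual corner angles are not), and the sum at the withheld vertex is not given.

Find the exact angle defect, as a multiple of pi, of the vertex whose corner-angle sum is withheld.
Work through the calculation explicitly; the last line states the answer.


V = 4, E = 6, F = 4; chi = V - E + F = 2
Gauss-Bonnet: total defect = 2*pi*chi = 4*pi; visible defects sum to (11/4)*pi

Answer: defect(P1) = (5/4)*pi


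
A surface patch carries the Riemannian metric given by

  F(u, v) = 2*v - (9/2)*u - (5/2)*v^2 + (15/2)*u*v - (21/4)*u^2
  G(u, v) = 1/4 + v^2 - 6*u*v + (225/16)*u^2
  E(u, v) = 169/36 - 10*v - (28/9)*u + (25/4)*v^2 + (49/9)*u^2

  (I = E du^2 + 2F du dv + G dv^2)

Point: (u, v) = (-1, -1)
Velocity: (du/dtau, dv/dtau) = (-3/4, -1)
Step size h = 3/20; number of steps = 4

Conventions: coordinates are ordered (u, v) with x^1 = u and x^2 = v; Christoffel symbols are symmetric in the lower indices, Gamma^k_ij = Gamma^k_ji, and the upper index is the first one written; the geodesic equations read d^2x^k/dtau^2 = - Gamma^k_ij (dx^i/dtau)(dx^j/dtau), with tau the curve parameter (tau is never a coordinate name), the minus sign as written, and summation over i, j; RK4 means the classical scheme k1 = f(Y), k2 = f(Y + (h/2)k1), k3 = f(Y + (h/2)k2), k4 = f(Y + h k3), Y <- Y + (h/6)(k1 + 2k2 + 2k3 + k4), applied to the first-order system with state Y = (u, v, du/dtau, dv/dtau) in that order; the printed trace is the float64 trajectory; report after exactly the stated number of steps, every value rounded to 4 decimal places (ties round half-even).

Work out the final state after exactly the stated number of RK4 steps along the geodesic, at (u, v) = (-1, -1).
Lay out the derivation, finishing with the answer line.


f(Y) = (du/dtau, dv/dtau, -Gamma^u_ij Y'^i Y'^j, -Gamma^v_ij Y'^i Y'^j) with the Gammas evaluated at the stage position; h = 0.150000; intermediate values shown to 6 dp
step 0: u = -1.0000, v = -1.0000, du/dtau = -0.7500, dv/dtau = -1.0000
step 1:
  k1: at (u, v) = (-1.000000, -1.000000), (du/dtau, dv/dtau) = (-0.750000, -1.000000); Gamma_uuu = -0.323097, Gamma_uuv = -0.296210, Gamma_uvv = 0.348085, Gamma_vuu = 1.125043, Gamma_vuv = -1.116352, Gamma_vvv = 0.130664; k1 = (-0.750000, -1.000000, 0.277973, 0.911027)
  k2: at (u, v) = (-1.056250, -1.075000), (du/dtau, dv/dtau) = (-0.729152, -0.931673); Gamma_uuu = -0.307214, Gamma_uuv = -0.287014, Gamma_uvv = 0.336675, Gamma_vuu = 1.067498, Gamma_vuv = -1.064739, Gamma_vvv = 0.125938; k2 = (-0.729152, -0.931673, 0.261050, 0.769756)
  k3: at (u, v) = (-1.054686, -1.069875), (du/dtau, dv/dtau) = (-0.730421, -0.942268); Gamma_uuu = -0.308199, Gamma_uuv = -0.287394, Gamma_uvv = 0.337545, Gamma_vuu = 1.068146, Gamma_vuv = -1.065695, Gamma_vvv = 0.126130; k3 = (-0.730421, -0.942268, 0.260333, 0.785076)
  k4: at (u, v) = (-1.109563, -1.141340), (du/dtau, dv/dtau) = (-0.710950, -0.882239); Gamma_uuu = -0.294337, Gamma_uuv = -0.278949, Gamma_uvv = 0.327314, Gamma_vuu = 1.016775, Gamma_vuv = -1.019352, Gamma_vvv = 0.121853; k4 = (-0.710950, -0.882239, 0.243938, 0.669958)
  Y <- Y + (h/6)(k1 + 2k2 + 2k3 + k4): u = -1.1095, v = -1.1408, du/dtau = -0.7109, dv/dtau = -0.8827
step 2:
  k1: at (u, v) = (-1.109502, -1.140753), (du/dtau, dv/dtau) = (-0.710883, -0.882734); Gamma_uuu = -0.294438, Gamma_uuv = -0.278980, Gamma_uvv = 0.327413, Gamma_vuu = 1.016696, Gamma_vuv = -1.019338, Gamma_vvv = 0.121868; k1 = (-0.710883, -0.882734, 0.243800, 0.670557)
  k2: at (u, v) = (-1.162819, -1.206958), (du/dtau, dv/dtau) = (-0.692598, -0.832442); Gamma_uuu = -0.282611, Gamma_uuv = -0.271322, Gamma_uvv = 0.318538, Gamma_vuu = 0.970439, Gamma_vuv = -0.977579, Gamma_vvv = 0.118042; k2 = (-0.692598, -0.832442, 0.227693, 0.579932)
  k3: at (u, v) = (-1.161447, -1.203186), (du/dtau, dv/dtau) = (-0.693806, -0.839239); Gamma_uuu = -0.283229, Gamma_uuv = -0.271600, Gamma_uvv = 0.319100, Gamma_vuu = 0.971078, Gamma_vuv = -0.978378, Gamma_vvv = 0.118180; k3 = (-0.693806, -0.839239, 0.227877, 0.588677)
  k4: at (u, v) = (-1.213573, -1.266639), (du/dtau, dv/dtau) = (-0.676702, -0.794432); Gamma_uuu = -0.272690, Gamma_uuv = -0.264519, Gamma_uvv = 0.311013, Gamma_vuu = 0.929327, Gamma_vuv = -0.940494, Gamma_vvv = 0.114684; k4 = (-0.676702, -0.794432, 0.212991, 0.513265)
  Y <- Y + (h/6)(k1 + 2k2 + 2k3 + k4): u = -1.2135, v = -1.2663, du/dtau = -0.6767, dv/dtau = -0.7947
step 3:
  k1: at (u, v) = (-1.213512, -1.266266), (du/dtau, dv/dtau) = (-0.676685, -0.794708); Gamma_uuu = -0.272746, Gamma_uuv = -0.264539, Gamma_uvv = 0.311069, Gamma_vuu = 0.929308, Gamma_vuv = -0.940506, Gamma_vvv = 0.114694; k1 = (-0.676685, -0.794708, 0.212953, 0.513577)
  k2: at (u, v) = (-1.264264, -1.325869), (du/dtau, dv/dtau) = (-0.660713, -0.756189); Gamma_uuu = -0.263505, Gamma_uuv = -0.258053, Gamma_uvv = 0.303870, Gamma_vuu = 0.891451, Gamma_vuv = -0.906094, Gamma_vvv = 0.111529; k2 = (-0.660713, -0.756189, 0.199130, 0.452483)
  k3: at (u, v) = (-1.263066, -1.322980), (du/dtau, dv/dtau) = (-0.661750, -0.760772); Gamma_uuu = -0.263918, Gamma_uuv = -0.258261, Gamma_uvv = 0.304255, Gamma_vuu = 0.892002, Gamma_vuv = -0.906738, Gamma_vvv = 0.111632; k3 = (-0.661750, -0.760772, 0.199517, 0.457748)
  k4: at (u, v) = (-1.312775, -1.380382), (du/dtau, dv/dtau) = (-0.646757, -0.726046); Gamma_uuu = -0.255553, Gamma_uuv = -0.252223, Gamma_uvv = 0.297616, Gamma_vuu = 0.857506, Gamma_vuv = -0.875238, Gamma_vvv = 0.108716; k4 = (-0.646757, -0.726046, 0.186887, 0.405981)
  Y <- Y + (h/6)(k1 + 2k2 + 2k3 + k4): u = -1.3127, v = -1.3801, du/dtau = -0.6468, dv/dtau = -0.7262
step 4:
  k1: at (u, v) = (-1.312721, -1.380133), (du/dtau, dv/dtau) = (-0.646757, -0.726207); Gamma_uuu = -0.255586, Gamma_uuv = -0.252237, Gamma_uvv = 0.297649, Gamma_vuu = 0.857505, Gamma_vuv = -0.875255, Gamma_vvv = 0.108723; k1 = (-0.646757, -0.726207, 0.186878, 0.406151)
  k2: at (u, v) = (-1.361228, -1.434599), (du/dtau, dv/dtau) = (-0.632741, -0.695746); Gamma_uuu = -0.248101, Gamma_uuv = -0.246659, Gamma_uvv = 0.291628, Gamma_vuu = 0.825990, Gamma_vuv = -0.846415, Gamma_vvv = 0.106057; k2 = (-0.632741, -0.695746, 0.175335, 0.363197)
  k3: at (u, v) = (-1.360177, -1.432314), (du/dtau, dv/dtau) = (-0.633606, -0.698967); Gamma_uuu = -0.248391, Gamma_uuv = -0.246819, Gamma_uvv = 0.291905, Gamma_vuu = 0.826448, Gamma_vuv = -0.846931, Gamma_vvv = 0.106135; k3 = (-0.633606, -0.698967, 0.175724, 0.366524)
  k4: at (u, v) = (-1.407762, -1.484978), (du/dtau, dv/dtau) = (-0.620398, -0.671229); Gamma_uuu = -0.241532, Gamma_uuv = -0.241597, Gamma_uvv = 0.286298, Gamma_vuu = 0.797495, Gamma_vuv = -0.820328, Gamma_vvv = 0.103662; k4 = (-0.620398, -0.671229, 0.165188, 0.329561)
  Y <- Y + (h/6)(k1 + 2k2 + 2k3 + k4): u = -1.4077, v = -1.4848, du/dtau = -0.6204, dv/dtau = -0.6713

Answer: u = -1.4077, v = -1.4848, du/dtau = -0.6204, dv/dtau = -0.6713


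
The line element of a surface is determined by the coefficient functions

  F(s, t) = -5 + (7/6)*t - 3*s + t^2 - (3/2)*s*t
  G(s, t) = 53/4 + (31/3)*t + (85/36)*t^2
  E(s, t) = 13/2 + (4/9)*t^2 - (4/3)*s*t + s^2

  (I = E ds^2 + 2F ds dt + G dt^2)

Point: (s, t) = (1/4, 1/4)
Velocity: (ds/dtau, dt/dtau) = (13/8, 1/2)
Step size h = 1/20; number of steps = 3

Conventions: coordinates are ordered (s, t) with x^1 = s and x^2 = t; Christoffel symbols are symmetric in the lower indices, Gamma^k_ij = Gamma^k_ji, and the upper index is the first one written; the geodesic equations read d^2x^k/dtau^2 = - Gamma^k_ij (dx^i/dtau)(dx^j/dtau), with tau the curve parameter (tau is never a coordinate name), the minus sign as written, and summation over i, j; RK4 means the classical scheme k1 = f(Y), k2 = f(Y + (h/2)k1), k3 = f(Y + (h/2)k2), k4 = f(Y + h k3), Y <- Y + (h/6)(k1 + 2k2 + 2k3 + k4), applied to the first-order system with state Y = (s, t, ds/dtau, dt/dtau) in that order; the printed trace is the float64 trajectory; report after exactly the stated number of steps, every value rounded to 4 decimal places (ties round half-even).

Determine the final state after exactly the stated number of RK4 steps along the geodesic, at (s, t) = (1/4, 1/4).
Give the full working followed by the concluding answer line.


f(Y) = (ds/dtau, dt/dtau, -Gamma^s_ij Y'^i Y'^j, -Gamma^t_ij Y'^i Y'^j) with the Gammas evaluated at the stage position; h = 0.050000; intermediate values shown to 6 dp
step 0: s = 0.2500, t = 0.2500, ds/dtau = 1.6250, dt/dtau = 0.5000
step 1:
  k1: at (s, t) = (0.250000, 0.250000), (ds/dtau, dt/dtau) = (1.625000, 0.500000); Gamma_sss = -0.228711, Gamma_sst = -0.012022, Gamma_stt = 0.707438, Gamma_tss = -0.286278, Gamma_tst = -0.004130, Gamma_ttt = 0.603250; k1 = (1.625000, 0.500000, 0.446617, 0.611850)
  k2: at (s, t) = (0.290625, 0.262500), (ds/dtau, dt/dtau) = (1.636165, 0.515296); Gamma_sss = -0.227697, Gamma_sst = -0.016901, Gamma_stt = 0.716814, Gamma_tss = -0.284915, Gamma_tst = -0.005881, Gamma_ttt = 0.608278; k2 = (1.636165, 0.515296, 0.447718, 0.611129)
  k3: at (s, t) = (0.290904, 0.262882), (ds/dtau, dt/dtau) = (1.636193, 0.515278); Gamma_sss = -0.227675, Gamma_sst = -0.016904, Gamma_stt = 0.716840, Gamma_tss = -0.284870, Gamma_tst = -0.005881, Gamma_ttt = 0.608197; k3 = (1.636193, 0.515278, 0.447690, 0.611067)
  k4: at (s, t) = (0.331810, 0.275764), (ds/dtau, dt/dtau) = (1.647384, 0.530553); Gamma_sss = -0.226557, Gamma_sst = -0.021913, Gamma_stt = 0.726415, Gamma_tss = -0.283448, Gamma_tst = -0.007720, Gamma_ttt = 0.613283; k4 = (1.647384, 0.530553, 0.448678, 0.610107)
  Y <- Y + (h/6)(k1 + 2k2 + 2k3 + k4): s = 0.3318, t = 0.2758, ds/dtau = 1.6474, dt/dtau = 0.5306
step 2:
  k1: at (s, t) = (0.331809, 0.275764), (ds/dtau, dt/dtau) = (1.647384, 0.530553); Gamma_sss = -0.226557, Gamma_sst = -0.021913, Gamma_stt = 0.726415, Gamma_tss = -0.283448, Gamma_tst = -0.007720, Gamma_ttt = 0.613283; k1 = (1.647384, 0.530553, 0.448678, 0.610107)
  k2: at (s, t) = (0.372994, 0.289028), (ds/dtau, dt/dtau) = (1.658601, 0.545806); Gamma_sss = -0.225334, Gamma_sst = -0.027055, Gamma_stt = 0.736193, Gamma_tss = -0.281966, Gamma_tst = -0.009647, Gamma_ttt = 0.618427; k2 = (1.658601, 0.545806, 0.449554, 0.608910)
  k3: at (s, t) = (0.373274, 0.289409), (ds/dtau, dt/dtau) = (1.658623, 0.545776); Gamma_sss = -0.225313, Gamma_sst = -0.027058, Gamma_stt = 0.736220, Gamma_tss = -0.281922, Gamma_tst = -0.009646, Gamma_ttt = 0.618347; k3 = (1.658623, 0.545776, 0.449531, 0.608853)
  k4: at (s, t) = (0.414740, 0.303053), (ds/dtau, dt/dtau) = (1.669861, 0.560996); Gamma_sss = -0.223983, Gamma_sst = -0.032335, Gamma_stt = 0.746207, Gamma_tss = -0.280379, Gamma_tst = -0.011664, Gamma_ttt = 0.623555; k4 = (1.669861, 0.560996, 0.450299, 0.607428)
  Y <- Y + (h/6)(k1 + 2k2 + 2k3 + k4): s = 0.4147, t = 0.3031, ds/dtau = 1.6699, dt/dtau = 0.5610
step 3:
  k1: at (s, t) = (0.414740, 0.303053), (ds/dtau, dt/dtau) = (1.669860, 0.560995); Gamma_sss = -0.223983, Gamma_sst = -0.032335, Gamma_stt = 0.746206, Gamma_tss = -0.280379, Gamma_tst = -0.011664, Gamma_ttt = 0.623554; k1 = (1.669860, 0.560995, 0.450299, 0.607428)
  k2: at (s, t) = (0.456486, 0.317078), (ds/dtau, dt/dtau) = (1.681118, 0.576181); Gamma_sss = -0.222545, Gamma_sst = -0.037748, Gamma_stt = 0.756405, Gamma_tss = -0.278774, Gamma_tst = -0.013772, Gamma_ttt = 0.628828; k2 = (1.681118, 0.576181, 0.450960, 0.605778)
  k3: at (s, t) = (0.456768, 0.317458), (ds/dtau, dt/dtau) = (1.681134, 0.576140); Gamma_sss = -0.222524, Gamma_sst = -0.037751, Gamma_stt = 0.756434, Gamma_tss = -0.278732, Gamma_tst = -0.013771, Gamma_ttt = 0.628748; k3 = (1.681134, 0.576140, 0.450942, 0.605727)
  k4: at (s, t) = (0.498797, 0.331860), (ds/dtau, dt/dtau) = (1.692408, 0.591281); Gamma_sss = -0.220978, Gamma_sst = -0.043305, Gamma_stt = 0.766851, Gamma_tss = -0.277066, Gamma_tst = -0.015971, Gamma_ttt = 0.634091; k4 = (1.692408, 0.591281, 0.451502, 0.603861)
  Y <- Y + (h/6)(k1 + 2k2 + 2k3 + k4): s = 0.4988, t = 0.3319, ds/dtau = 1.6924, dt/dtau = 0.5913

Answer: s = 0.4988, t = 0.3319, ds/dtau = 1.6924, dt/dtau = 0.5913


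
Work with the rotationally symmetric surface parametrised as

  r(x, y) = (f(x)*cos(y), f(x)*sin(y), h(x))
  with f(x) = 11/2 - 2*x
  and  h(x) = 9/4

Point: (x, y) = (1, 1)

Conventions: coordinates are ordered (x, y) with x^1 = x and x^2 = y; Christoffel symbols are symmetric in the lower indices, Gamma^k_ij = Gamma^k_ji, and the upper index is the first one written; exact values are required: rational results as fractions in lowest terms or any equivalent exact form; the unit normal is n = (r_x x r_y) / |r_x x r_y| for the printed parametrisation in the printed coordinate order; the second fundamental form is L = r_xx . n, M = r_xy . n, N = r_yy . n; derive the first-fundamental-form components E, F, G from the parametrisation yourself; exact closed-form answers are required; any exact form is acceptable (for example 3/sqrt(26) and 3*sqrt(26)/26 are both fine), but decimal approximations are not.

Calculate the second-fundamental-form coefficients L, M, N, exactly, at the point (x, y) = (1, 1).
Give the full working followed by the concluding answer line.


f = 7/2, f' = -2, f'' = 0, h' = 0, h'' = 0
E = 4, F = 0, G = 49/4; answer radicand W^2 = 4
unnormalised second-form numerators: l = 0, m = 0, n = 0; L = l/sqrt(4), and similarly M = m/sqrt(W^2), N = n/sqrt(W^2)

Answer: L = 0, M = 0, N = 0


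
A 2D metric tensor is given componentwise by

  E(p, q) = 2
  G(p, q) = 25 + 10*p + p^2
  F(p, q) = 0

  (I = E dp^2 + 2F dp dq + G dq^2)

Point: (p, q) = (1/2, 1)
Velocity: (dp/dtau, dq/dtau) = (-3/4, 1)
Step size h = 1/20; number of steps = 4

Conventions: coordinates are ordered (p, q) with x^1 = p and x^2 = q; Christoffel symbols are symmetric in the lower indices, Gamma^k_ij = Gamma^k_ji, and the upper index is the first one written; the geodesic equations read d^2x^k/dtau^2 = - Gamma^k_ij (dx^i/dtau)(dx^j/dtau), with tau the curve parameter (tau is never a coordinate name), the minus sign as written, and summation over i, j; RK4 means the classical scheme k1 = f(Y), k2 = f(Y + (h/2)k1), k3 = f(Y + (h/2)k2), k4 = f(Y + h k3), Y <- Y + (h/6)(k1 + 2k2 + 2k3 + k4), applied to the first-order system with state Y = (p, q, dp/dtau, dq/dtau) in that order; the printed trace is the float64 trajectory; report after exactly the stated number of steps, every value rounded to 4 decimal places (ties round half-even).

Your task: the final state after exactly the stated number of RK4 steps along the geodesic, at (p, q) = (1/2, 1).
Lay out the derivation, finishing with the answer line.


f(Y) = (dp/dtau, dq/dtau, -Gamma^p_ij Y'^i Y'^j, -Gamma^q_ij Y'^i Y'^j) with the Gammas evaluated at the stage position; h = 0.050000; intermediate values shown to 6 dp
step 0: p = 0.5000, q = 1.0000, dp/dtau = -0.7500, dq/dtau = 1.0000
step 1:
  k1: at (p, q) = (0.500000, 1.000000), (dp/dtau, dq/dtau) = (-0.750000, 1.000000); Gamma_ppp = 0.000000, Gamma_ppq = 0.000000, Gamma_pqq = -2.750000, Gamma_qpp = 0.000000, Gamma_qpq = 0.181818, Gamma_qqq = 0.000000; k1 = (-0.750000, 1.000000, 2.750000, 0.272727)
  k2: at (p, q) = (0.481250, 1.025000), (dp/dtau, dq/dtau) = (-0.681250, 1.006818); Gamma_ppp = 0.000000, Gamma_ppq = 0.000000, Gamma_pqq = -2.740625, Gamma_qpp = 0.000000, Gamma_qpq = 0.182440, Gamma_qqq = 0.000000; k2 = (-0.681250, 1.006818, 2.778125, 0.250270)
  k3: at (p, q) = (0.482969, 1.025170), (dp/dtau, dq/dtau) = (-0.680547, 1.006257); Gamma_ppp = 0.000000, Gamma_ppq = 0.000000, Gamma_pqq = -2.741484, Gamma_qpp = 0.000000, Gamma_qpq = 0.182383, Gamma_qqq = 0.000000; k3 = (-0.680547, 1.006257, 2.775897, 0.249793)
  k4: at (p, q) = (0.465973, 1.050313), (dp/dtau, dq/dtau) = (-0.611205, 1.012490); Gamma_ppp = 0.000000, Gamma_ppq = 0.000000, Gamma_pqq = -2.732986, Gamma_qpp = 0.000000, Gamma_qpq = 0.182950, Gamma_qqq = 0.000000; k4 = (-0.611205, 1.012490, 2.801681, 0.226433)
  Y <- Y + (h/6)(k1 + 2k2 + 2k3 + k4): p = 0.4660, q = 1.0503, dp/dtau = -0.6112, dq/dtau = 1.0125
step 2:
  k1: at (p, q) = (0.465960, 1.050322), (dp/dtau, dq/dtau) = (-0.611169, 1.012494); Gamma_ppp = 0.000000, Gamma_ppq = 0.000000, Gamma_pqq = -2.732980, Gamma_qpp = 0.000000, Gamma_qpq = 0.182950, Gamma_qqq = 0.000000; k1 = (-0.611169, 1.012494, 2.801699, 0.226421)
  k2: at (p, q) = (0.450681, 1.075634), (dp/dtau, dq/dtau) = (-0.541126, 1.018155); Gamma_ppp = 0.000000, Gamma_ppq = 0.000000, Gamma_pqq = -2.725340, Gamma_qpp = 0.000000, Gamma_qpq = 0.183463, Gamma_qqq = 0.000000; k2 = (-0.541126, 1.018155, 2.825193, 0.202158)
  k3: at (p, q) = (0.452432, 1.075776), (dp/dtau, dq/dtau) = (-0.540539, 1.017548); Gamma_ppp = 0.000000, Gamma_ppq = 0.000000, Gamma_pqq = -2.726216, Gamma_qpp = 0.000000, Gamma_qpq = 0.183404, Gamma_qqq = 0.000000; k3 = (-0.540539, 1.017548, 2.822735, 0.201754)
  k4: at (p, q) = (0.438933, 1.101199), (dp/dtau, dq/dtau) = (-0.470032, 1.022582); Gamma_ppp = 0.000000, Gamma_ppq = 0.000000, Gamma_pqq = -2.719467, Gamma_qpp = 0.000000, Gamma_qpq = 0.183860, Gamma_qqq = 0.000000; k4 = (-0.470032, 1.022582, 2.843674, 0.176743)
  Y <- Y + (h/6)(k1 + 2k2 + 2k3 + k4): p = 0.4389, q = 1.1012, dp/dtau = -0.4700, dq/dtau = 1.0226
step 3:
  k1: at (p, q) = (0.438922, 1.101209), (dp/dtau, dq/dtau) = (-0.469992, 1.022586); Gamma_ppp = 0.000000, Gamma_ppq = 0.000000, Gamma_pqq = -2.719461, Gamma_qpp = 0.000000, Gamma_qpq = 0.183860, Gamma_qqq = 0.000000; k1 = (-0.469992, 1.022586, 2.843690, 0.176729)
  k2: at (p, q) = (0.427172, 1.126774), (dp/dtau, dq/dtau) = (-0.398900, 1.027004); Gamma_ppp = 0.000000, Gamma_ppq = 0.000000, Gamma_pqq = -2.713586, Gamma_qpp = 0.000000, Gamma_qpq = 0.184258, Gamma_qqq = 0.000000; k2 = (-0.398900, 1.027004, 2.862120, 0.150971)
  k3: at (p, q) = (0.428950, 1.126884), (dp/dtau, dq/dtau) = (-0.398439, 1.026360); Gamma_ppp = 0.000000, Gamma_ppq = 0.000000, Gamma_pqq = -2.714475, Gamma_qpp = 0.000000, Gamma_qpq = 0.184198, Gamma_qqq = 0.000000; k3 = (-0.398439, 1.026360, 2.859468, 0.150652)
  k4: at (p, q) = (0.419000, 1.152527), (dp/dtau, dq/dtau) = (-0.327019, 1.030118); Gamma_ppp = 0.000000, Gamma_ppq = 0.000000, Gamma_pqq = -2.709500, Gamma_qpp = 0.000000, Gamma_qpq = 0.184536, Gamma_qqq = 0.000000; k4 = (-0.327019, 1.030118, 2.875169, 0.124328)
  Y <- Y + (h/6)(k1 + 2k2 + 2k3 + k4): p = 0.4190, q = 1.1525, dp/dtau = -0.3270, dq/dtau = 1.0301
step 4:
  k1: at (p, q) = (0.418992, 1.152538), (dp/dtau, dq/dtau) = (-0.326975, 1.030121); Gamma_ppp = 0.000000, Gamma_ppq = 0.000000, Gamma_pqq = -2.709496, Gamma_qpp = 0.000000, Gamma_qpq = 0.184536, Gamma_qqq = 0.000000; k1 = (-0.326975, 1.030121, 2.875182, 0.124312)
  k2: at (p, q) = (0.410817, 1.178291), (dp/dtau, dq/dtau) = (-0.255096, 1.033229); Gamma_ppp = 0.000000, Gamma_ppq = 0.000000, Gamma_pqq = -2.705409, Gamma_qpp = 0.000000, Gamma_qpq = 0.184815, Gamma_qqq = 0.000000; k2 = (-0.255096, 1.033229, 2.888193, 0.097424)
  k3: at (p, q) = (0.412614, 1.178369), (dp/dtau, dq/dtau) = (-0.254770, 1.032557); Gamma_ppp = 0.000000, Gamma_ppq = 0.000000, Gamma_pqq = -2.706307, Gamma_qpp = 0.000000, Gamma_qpq = 0.184754, Gamma_qqq = 0.000000; k3 = (-0.254770, 1.032557, 2.885395, 0.097204)
  k4: at (p, q) = (0.406253, 1.204166), (dp/dtau, dq/dtau) = (-0.182705, 1.034982); Gamma_ppp = 0.000000, Gamma_ppq = 0.000000, Gamma_pqq = -2.703126, Gamma_qpp = 0.000000, Gamma_qpq = 0.184971, Gamma_qqq = 0.000000; k4 = (-0.182705, 1.034982, 2.895554, 0.069955)
  Y <- Y + (h/6)(k1 + 2k2 + 2k3 + k4): p = 0.4062, q = 1.2042, dp/dtau = -0.1827, dq/dtau = 1.0350

Answer: p = 0.4062, q = 1.2042, dp/dtau = -0.1827, dq/dtau = 1.0350
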